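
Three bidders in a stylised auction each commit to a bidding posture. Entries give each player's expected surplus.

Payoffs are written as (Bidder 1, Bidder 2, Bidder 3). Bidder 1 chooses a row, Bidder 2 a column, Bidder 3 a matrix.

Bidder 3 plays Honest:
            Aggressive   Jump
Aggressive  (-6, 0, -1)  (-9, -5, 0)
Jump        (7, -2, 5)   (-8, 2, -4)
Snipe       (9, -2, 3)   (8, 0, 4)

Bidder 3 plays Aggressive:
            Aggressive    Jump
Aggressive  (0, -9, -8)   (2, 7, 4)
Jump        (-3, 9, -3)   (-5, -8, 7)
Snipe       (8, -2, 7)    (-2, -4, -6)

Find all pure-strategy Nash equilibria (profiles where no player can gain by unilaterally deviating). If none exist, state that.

Bidder 1 against (Aggressive, Honest): payoffs -6, 7, 9 → best response Snipe.
Bidder 1 against (Aggressive, Aggressive): payoffs 0, -3, 8 → best response Snipe.
Bidder 1 against (Jump, Honest): payoffs -9, -8, 8 → best response Snipe.
Bidder 1 against (Jump, Aggressive): payoffs 2, -5, -2 → best response Aggressive.
Bidder 2 against (Aggressive, Honest): payoffs 0, -5 → best response Aggressive.
Bidder 2 against (Aggressive, Aggressive): payoffs -9, 7 → best response Jump.
Bidder 2 against (Jump, Honest): payoffs -2, 2 → best response Jump.
Bidder 2 against (Jump, Aggressive): payoffs 9, -8 → best response Aggressive.
Bidder 2 against (Snipe, Honest): payoffs -2, 0 → best response Jump.
Bidder 2 against (Snipe, Aggressive): payoffs -2, -4 → best response Aggressive.
Bidder 3 against (Aggressive, Aggressive): payoffs -1, -8 → best response Honest.
Bidder 3 against (Aggressive, Jump): payoffs 0, 4 → best response Aggressive.
Bidder 3 against (Jump, Aggressive): payoffs 5, -3 → best response Honest.
Bidder 3 against (Jump, Jump): payoffs -4, 7 → best response Aggressive.
Bidder 3 against (Snipe, Aggressive): payoffs 3, 7 → best response Aggressive.
Bidder 3 against (Snipe, Jump): payoffs 4, -6 → best response Honest.
Mutual best responses: (Aggressive, Jump, Aggressive); (Snipe, Aggressive, Aggressive); (Snipe, Jump, Honest).

(Aggressive, Jump, Aggressive) and (Snipe, Aggressive, Aggressive) and (Snipe, Jump, Honest)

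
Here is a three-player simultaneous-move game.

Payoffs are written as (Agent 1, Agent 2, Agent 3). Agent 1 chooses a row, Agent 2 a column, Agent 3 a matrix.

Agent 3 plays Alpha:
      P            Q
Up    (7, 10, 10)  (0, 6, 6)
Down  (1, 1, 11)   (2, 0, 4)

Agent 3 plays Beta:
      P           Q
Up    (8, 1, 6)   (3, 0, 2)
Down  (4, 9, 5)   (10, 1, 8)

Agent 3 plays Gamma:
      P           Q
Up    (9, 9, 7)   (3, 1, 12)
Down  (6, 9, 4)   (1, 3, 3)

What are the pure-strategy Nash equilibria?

The unique pure-strategy Nash equilibrium is (Up, P, Alpha).

(Up, P, Alpha): Agent 1 gets 7, best alternative 1; Agent 2 gets 10, best alternative 6; Agent 3 gets 10, best alternative 7. No profitable deviation — NE.
(Up, P, Beta): Agent 3 can switch to Alpha (6 → 10). Not NE.
(Up, P, Gamma): Agent 3 can switch to Alpha (7 → 10). Not NE.
(Up, Q, Alpha): Agent 1 can switch to Down (0 → 2). Not NE.
(Up, Q, Beta): Agent 1 can switch to Down (3 → 10). Not NE.
(Up, Q, Gamma): Agent 2 can switch to P (1 → 9). Not NE.
(Down, P, Alpha): Agent 1 can switch to Up (1 → 7). Not NE.
(Down, P, Beta): Agent 1 can switch to Up (4 → 8). Not NE.
(Down, P, Gamma): Agent 1 can switch to Up (6 → 9). Not NE.
(Down, Q, Alpha): Agent 2 can switch to P (0 → 1). Not NE.
(Down, Q, Beta): Agent 2 can switch to P (1 → 9). Not NE.
(The remaining 1 profile has a profitable deviation by the same check.)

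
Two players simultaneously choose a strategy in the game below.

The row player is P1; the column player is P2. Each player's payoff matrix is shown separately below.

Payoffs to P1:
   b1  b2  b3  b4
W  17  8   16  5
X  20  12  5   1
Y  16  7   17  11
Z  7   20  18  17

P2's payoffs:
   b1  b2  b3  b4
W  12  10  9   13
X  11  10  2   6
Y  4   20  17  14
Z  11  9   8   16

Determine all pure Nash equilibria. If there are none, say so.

(W, b1): P1 can switch to X (17 → 20). Not NE.
(W, b2): P1 can switch to X (8 → 12). Not NE.
(W, b3): P1 can switch to Y (16 → 17). Not NE.
(W, b4): P1 can switch to Y (5 → 11). Not NE.
(X, b1): P1 gets 20, best alternative 17; P2 gets 11, best alternative 10. No profitable deviation — NE.
(X, b2): P1 can switch to Z (12 → 20). Not NE.
(X, b3): P1 can switch to W (5 → 16). Not NE.
(X, b4): P1 can switch to W (1 → 5). Not NE.
(Y, b1): P1 can switch to W (16 → 17). Not NE.
(Y, b2): P1 can switch to W (7 → 8). Not NE.
(Y, b3): P1 can switch to Z (17 → 18). Not NE.
(Y, b4): P1 can switch to Z (11 → 17). Not NE.
(Z, b1): P1 can switch to W (7 → 17). Not NE.
(Z, b4): P1 gets 17, best alternative 11; P2 gets 16, best alternative 11. No profitable deviation — NE.
(The remaining 2 profiles each have a profitable deviation by the same check.)

Pure-strategy Nash equilibria: (X, b1) and (Z, b4)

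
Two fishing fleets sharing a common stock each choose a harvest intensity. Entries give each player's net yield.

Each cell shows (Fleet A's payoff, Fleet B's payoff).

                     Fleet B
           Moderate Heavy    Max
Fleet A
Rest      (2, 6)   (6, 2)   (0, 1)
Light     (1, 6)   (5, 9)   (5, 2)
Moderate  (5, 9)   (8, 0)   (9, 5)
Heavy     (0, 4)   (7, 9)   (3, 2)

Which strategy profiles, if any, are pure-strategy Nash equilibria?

Fleet A against Moderate: payoffs 2, 1, 5, 0 → best response Moderate.
Fleet A against Heavy: payoffs 6, 5, 8, 7 → best response Moderate.
Fleet A against Max: payoffs 0, 5, 9, 3 → best response Moderate.
Fleet B against Rest: payoffs 6, 2, 1 → best response Moderate.
Fleet B against Light: payoffs 6, 9, 2 → best response Heavy.
Fleet B against Moderate: payoffs 9, 0, 5 → best response Moderate.
Fleet B against Heavy: payoffs 4, 9, 2 → best response Heavy.
Mutual best responses: (Moderate, Moderate).

The unique pure-strategy Nash equilibrium is (Moderate, Moderate).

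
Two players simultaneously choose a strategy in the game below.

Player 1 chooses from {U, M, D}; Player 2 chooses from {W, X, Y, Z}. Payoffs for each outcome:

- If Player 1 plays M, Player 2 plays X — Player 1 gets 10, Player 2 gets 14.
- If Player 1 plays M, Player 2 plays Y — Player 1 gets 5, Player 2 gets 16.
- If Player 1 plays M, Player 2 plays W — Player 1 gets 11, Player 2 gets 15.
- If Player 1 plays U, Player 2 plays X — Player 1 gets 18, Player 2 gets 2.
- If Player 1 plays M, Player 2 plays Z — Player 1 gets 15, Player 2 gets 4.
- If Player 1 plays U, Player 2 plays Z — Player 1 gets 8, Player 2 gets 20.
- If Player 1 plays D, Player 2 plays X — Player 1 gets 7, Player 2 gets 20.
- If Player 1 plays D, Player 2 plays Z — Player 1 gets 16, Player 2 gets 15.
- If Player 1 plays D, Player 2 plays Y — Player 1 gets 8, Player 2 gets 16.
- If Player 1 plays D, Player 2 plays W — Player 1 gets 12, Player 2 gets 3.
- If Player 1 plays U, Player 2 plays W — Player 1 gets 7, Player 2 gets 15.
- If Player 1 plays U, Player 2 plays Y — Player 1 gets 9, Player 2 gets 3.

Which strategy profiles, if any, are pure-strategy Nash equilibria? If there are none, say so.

none

Player 1 against W: payoffs 7, 11, 12 → best response D.
Player 1 against X: payoffs 18, 10, 7 → best response U.
Player 1 against Y: payoffs 9, 5, 8 → best response U.
Player 1 against Z: payoffs 8, 15, 16 → best response D.
Player 2 against U: payoffs 15, 2, 3, 20 → best response Z.
Player 2 against M: payoffs 15, 14, 16, 4 → best response Y.
Player 2 against D: payoffs 3, 20, 16, 15 → best response X.
No profile is a mutual best response for all players.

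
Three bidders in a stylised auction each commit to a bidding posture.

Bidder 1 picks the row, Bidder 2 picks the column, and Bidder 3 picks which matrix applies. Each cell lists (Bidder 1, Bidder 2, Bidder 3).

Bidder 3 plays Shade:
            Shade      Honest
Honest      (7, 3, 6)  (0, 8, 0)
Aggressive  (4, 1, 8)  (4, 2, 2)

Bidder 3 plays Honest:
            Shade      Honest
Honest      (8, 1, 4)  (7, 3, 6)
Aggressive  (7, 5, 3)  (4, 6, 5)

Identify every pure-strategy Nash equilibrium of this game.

Mark each player's best response to every combination of opponents' strategies; a profile where every player is best-responding is a pure Nash equilibrium.
Bidder 1 against (Shade, Shade): payoffs 7, 4 → best response Honest.
Bidder 1 against (Shade, Honest): payoffs 8, 7 → best response Honest.
Bidder 1 against (Honest, Shade): payoffs 0, 4 → best response Aggressive.
Bidder 1 against (Honest, Honest): payoffs 7, 4 → best response Honest.
Bidder 2 against (Honest, Shade): payoffs 3, 8 → best response Honest.
Bidder 2 against (Honest, Honest): payoffs 1, 3 → best response Honest.
Bidder 2 against (Aggressive, Shade): payoffs 1, 2 → best response Honest.
Bidder 2 against (Aggressive, Honest): payoffs 5, 6 → best response Honest.
Bidder 3 against (Honest, Shade): payoffs 6, 4 → best response Shade.
Bidder 3 against (Honest, Honest): payoffs 0, 6 → best response Honest.
Bidder 3 against (Aggressive, Shade): payoffs 8, 3 → best response Shade.
Bidder 3 against (Aggressive, Honest): payoffs 2, 5 → best response Honest.
Mutual best responses: (Honest, Honest, Honest).

Pure NE: (Honest, Honest, Honest)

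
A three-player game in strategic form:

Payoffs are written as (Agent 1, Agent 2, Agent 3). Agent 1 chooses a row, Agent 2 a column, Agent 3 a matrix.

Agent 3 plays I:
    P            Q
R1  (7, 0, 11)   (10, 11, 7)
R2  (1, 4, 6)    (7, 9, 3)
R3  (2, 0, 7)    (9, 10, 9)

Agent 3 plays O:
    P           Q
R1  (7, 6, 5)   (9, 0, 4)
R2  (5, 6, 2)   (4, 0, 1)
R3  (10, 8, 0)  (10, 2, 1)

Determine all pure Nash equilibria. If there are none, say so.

(R1, Q, I)

For each strategy profile, look for a profitable unilateral deviation.
(R1, P, I): Agent 2 can switch to Q (0 → 11). Not NE.
(R1, P, O): Agent 1 can switch to R3 (7 → 10). Not NE.
(R1, Q, I): Agent 1 gets 10, best alternative 9; Agent 2 gets 11, best alternative 0; Agent 3 gets 7, best alternative 4. No profitable deviation — NE.
(R1, Q, O): Agent 1 can switch to R3 (9 → 10). Not NE.
(R2, P, I): Agent 1 can switch to R1 (1 → 7). Not NE.
(R2, P, O): Agent 1 can switch to R1 (5 → 7). Not NE.
(R2, Q, I): Agent 1 can switch to R1 (7 → 10). Not NE.
(The remaining 5 profiles each have a profitable deviation by the same check.)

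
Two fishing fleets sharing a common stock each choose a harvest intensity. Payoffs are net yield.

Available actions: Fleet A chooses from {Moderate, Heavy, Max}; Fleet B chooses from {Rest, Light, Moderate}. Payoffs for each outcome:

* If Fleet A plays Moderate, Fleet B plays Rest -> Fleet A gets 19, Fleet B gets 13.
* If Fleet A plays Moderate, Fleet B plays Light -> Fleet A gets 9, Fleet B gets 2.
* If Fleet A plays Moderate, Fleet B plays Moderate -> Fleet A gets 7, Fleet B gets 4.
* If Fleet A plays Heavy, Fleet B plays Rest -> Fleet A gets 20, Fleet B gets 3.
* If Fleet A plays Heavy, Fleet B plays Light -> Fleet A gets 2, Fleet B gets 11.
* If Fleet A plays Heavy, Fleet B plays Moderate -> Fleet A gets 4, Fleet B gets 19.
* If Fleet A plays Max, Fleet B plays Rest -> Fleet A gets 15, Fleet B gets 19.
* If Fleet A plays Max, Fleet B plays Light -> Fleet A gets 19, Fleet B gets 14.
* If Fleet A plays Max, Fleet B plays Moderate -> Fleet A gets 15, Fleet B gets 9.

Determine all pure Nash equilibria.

Fleet A against Rest: payoffs 19, 20, 15 → best response Heavy.
Fleet A against Light: payoffs 9, 2, 19 → best response Max.
Fleet A against Moderate: payoffs 7, 4, 15 → best response Max.
Fleet B against Moderate: payoffs 13, 2, 4 → best response Rest.
Fleet B against Heavy: payoffs 3, 11, 19 → best response Moderate.
Fleet B against Max: payoffs 19, 14, 9 → best response Rest.
No profile is a mutual best response for all players.

There is no pure-strategy Nash equilibrium.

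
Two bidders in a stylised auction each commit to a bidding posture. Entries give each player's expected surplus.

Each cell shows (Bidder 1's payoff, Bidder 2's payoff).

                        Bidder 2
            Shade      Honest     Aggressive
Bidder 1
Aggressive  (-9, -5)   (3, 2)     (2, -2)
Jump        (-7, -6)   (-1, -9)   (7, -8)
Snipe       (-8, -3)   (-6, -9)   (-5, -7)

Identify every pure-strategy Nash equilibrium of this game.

Bidder 1 against Shade: payoffs -9, -7, -8 → best response Jump.
Bidder 1 against Honest: payoffs 3, -1, -6 → best response Aggressive.
Bidder 1 against Aggressive: payoffs 2, 7, -5 → best response Jump.
Bidder 2 against Aggressive: payoffs -5, 2, -2 → best response Honest.
Bidder 2 against Jump: payoffs -6, -9, -8 → best response Shade.
Bidder 2 against Snipe: payoffs -3, -9, -7 → best response Shade.
Mutual best responses: (Aggressive, Honest); (Jump, Shade).

Pure-strategy Nash equilibria: (Aggressive, Honest), (Jump, Shade)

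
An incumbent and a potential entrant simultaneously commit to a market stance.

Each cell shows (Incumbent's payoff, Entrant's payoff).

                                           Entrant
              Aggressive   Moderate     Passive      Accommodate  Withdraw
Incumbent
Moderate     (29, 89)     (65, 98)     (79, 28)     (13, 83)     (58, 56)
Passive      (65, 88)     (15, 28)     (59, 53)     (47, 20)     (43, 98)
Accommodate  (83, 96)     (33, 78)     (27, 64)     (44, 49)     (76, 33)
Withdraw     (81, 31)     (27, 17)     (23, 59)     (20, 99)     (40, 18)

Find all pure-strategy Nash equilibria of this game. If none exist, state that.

Pure-strategy Nash equilibria: (Moderate, Moderate); (Accommodate, Aggressive)

(Moderate, Aggressive): Incumbent can switch to Passive (29 → 65). Not NE.
(Moderate, Moderate): Incumbent gets 65, best alternative 33; Entrant gets 98, best alternative 89. No profitable deviation — NE.
(Moderate, Passive): Entrant can switch to Aggressive (28 → 89). Not NE.
(Moderate, Accommodate): Incumbent can switch to Passive (13 → 47). Not NE.
(Moderate, Withdraw): Incumbent can switch to Accommodate (58 → 76). Not NE.
(Passive, Aggressive): Incumbent can switch to Accommodate (65 → 83). Not NE.
(Passive, Moderate): Incumbent can switch to Moderate (15 → 65). Not NE.
(Passive, Passive): Incumbent can switch to Moderate (59 → 79). Not NE.
(Passive, Accommodate): Entrant can switch to Aggressive (20 → 88). Not NE.
(Passive, Withdraw): Incumbent can switch to Moderate (43 → 58). Not NE.
(Accommodate, Aggressive): Incumbent gets 83, best alternative 81; Entrant gets 96, best alternative 78. No profitable deviation — NE.
(Accommodate, Moderate): Incumbent can switch to Moderate (33 → 65). Not NE.
(The remaining 8 profiles each have a profitable deviation by the same check.)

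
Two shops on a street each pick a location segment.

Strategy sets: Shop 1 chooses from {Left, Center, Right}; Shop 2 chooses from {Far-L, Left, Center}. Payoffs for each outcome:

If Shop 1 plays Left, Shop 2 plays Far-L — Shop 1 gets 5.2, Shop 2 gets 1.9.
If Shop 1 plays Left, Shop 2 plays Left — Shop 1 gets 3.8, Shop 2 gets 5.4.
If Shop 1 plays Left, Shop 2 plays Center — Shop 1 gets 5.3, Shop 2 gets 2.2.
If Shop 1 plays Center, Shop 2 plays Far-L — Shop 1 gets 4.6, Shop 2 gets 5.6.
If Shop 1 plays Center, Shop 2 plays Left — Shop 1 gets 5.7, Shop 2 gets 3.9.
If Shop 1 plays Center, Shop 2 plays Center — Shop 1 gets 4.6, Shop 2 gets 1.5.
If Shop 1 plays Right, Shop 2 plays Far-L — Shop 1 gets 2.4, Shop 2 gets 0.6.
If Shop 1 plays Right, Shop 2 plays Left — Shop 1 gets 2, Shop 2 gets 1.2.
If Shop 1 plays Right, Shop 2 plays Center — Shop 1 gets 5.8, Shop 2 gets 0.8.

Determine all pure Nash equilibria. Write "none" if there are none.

none

For each strategy profile, look for a profitable unilateral deviation.
(Left, Far-L): Shop 2 can switch to Left (1.9 → 5.4). Not NE.
(Left, Left): Shop 1 can switch to Center (3.8 → 5.7). Not NE.
(Left, Center): Shop 1 can switch to Right (5.3 → 5.8). Not NE.
(Center, Far-L): Shop 1 can switch to Left (4.6 → 5.2). Not NE.
(Center, Left): Shop 2 can switch to Far-L (3.9 → 5.6). Not NE.
(Center, Center): Shop 1 can switch to Left (4.6 → 5.3). Not NE.
(The remaining 3 profiles each have a profitable deviation by the same check.)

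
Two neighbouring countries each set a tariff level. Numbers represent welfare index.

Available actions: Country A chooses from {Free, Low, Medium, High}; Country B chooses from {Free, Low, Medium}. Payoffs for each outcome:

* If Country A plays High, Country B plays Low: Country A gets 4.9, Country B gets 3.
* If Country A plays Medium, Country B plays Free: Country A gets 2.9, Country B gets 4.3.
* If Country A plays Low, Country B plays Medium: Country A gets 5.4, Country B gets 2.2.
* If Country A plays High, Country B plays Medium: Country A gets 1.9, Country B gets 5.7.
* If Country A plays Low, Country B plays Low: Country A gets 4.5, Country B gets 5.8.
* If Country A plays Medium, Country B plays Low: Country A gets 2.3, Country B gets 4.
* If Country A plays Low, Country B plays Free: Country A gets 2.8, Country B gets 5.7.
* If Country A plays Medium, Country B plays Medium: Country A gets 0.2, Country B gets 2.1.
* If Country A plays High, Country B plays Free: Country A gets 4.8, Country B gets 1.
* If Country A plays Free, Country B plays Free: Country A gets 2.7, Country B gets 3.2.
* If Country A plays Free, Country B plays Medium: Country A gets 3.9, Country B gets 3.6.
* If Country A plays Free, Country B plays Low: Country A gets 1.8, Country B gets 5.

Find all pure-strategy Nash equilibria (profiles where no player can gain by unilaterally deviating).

No pure-strategy Nash equilibrium.

(Free, Free): Country A can switch to Low (2.7 → 2.8). Not NE.
(Free, Low): Country A can switch to Low (1.8 → 4.5). Not NE.
(Free, Medium): Country A can switch to Low (3.9 → 5.4). Not NE.
(Low, Free): Country A can switch to Medium (2.8 → 2.9). Not NE.
(Low, Low): Country A can switch to High (4.5 → 4.9). Not NE.
(Low, Medium): Country B can switch to Free (2.2 → 5.7). Not NE.
(Medium, Free): Country A can switch to High (2.9 → 4.8). Not NE.
(Medium, Low): Country A can switch to Low (2.3 → 4.5). Not NE.
(The remaining 4 profiles each have a profitable deviation by the same check.)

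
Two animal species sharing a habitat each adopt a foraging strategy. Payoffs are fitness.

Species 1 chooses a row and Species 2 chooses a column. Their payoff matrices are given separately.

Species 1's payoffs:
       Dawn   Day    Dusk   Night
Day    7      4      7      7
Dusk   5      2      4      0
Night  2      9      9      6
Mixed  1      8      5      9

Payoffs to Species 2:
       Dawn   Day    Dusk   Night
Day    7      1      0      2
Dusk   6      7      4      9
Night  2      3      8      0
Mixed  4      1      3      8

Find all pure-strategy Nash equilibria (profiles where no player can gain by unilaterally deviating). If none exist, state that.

Pure-strategy Nash equilibria: (Day, Dawn) and (Night, Dusk) and (Mixed, Night)

(Day, Dawn): Species 1 gets 7, best alternative 5; Species 2 gets 7, best alternative 2. No profitable deviation — NE.
(Day, Day): Species 1 can switch to Night (4 → 9). Not NE.
(Day, Dusk): Species 1 can switch to Night (7 → 9). Not NE.
(Day, Night): Species 1 can switch to Mixed (7 → 9). Not NE.
(Dusk, Dawn): Species 1 can switch to Day (5 → 7). Not NE.
(Dusk, Day): Species 1 can switch to Day (2 → 4). Not NE.
(Dusk, Dusk): Species 1 can switch to Day (4 → 7). Not NE.
(Night, Dusk): Species 1 gets 9, best alternative 7; Species 2 gets 8, best alternative 3. No profitable deviation — NE.
(Mixed, Night): Species 1 gets 9, best alternative 7; Species 2 gets 8, best alternative 4. No profitable deviation — NE.
(The remaining 7 profiles each have a profitable deviation by the same check.)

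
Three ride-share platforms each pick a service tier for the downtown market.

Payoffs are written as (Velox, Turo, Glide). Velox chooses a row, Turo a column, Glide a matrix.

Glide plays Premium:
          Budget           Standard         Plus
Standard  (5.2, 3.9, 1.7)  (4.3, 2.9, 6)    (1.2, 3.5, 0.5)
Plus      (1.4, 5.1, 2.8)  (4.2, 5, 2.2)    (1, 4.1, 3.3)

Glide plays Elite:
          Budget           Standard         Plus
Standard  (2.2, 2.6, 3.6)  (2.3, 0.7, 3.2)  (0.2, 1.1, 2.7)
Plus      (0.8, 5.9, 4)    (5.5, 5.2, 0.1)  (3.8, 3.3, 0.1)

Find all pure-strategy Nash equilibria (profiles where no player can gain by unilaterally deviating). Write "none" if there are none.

The unique pure-strategy Nash equilibrium is (Standard, Budget, Elite).

Mark each player's best response to every combination of opponents' strategies; a profile where every player is best-responding is a pure Nash equilibrium.
Velox against (Budget, Premium): payoffs 5.2, 1.4 → best response Standard.
Velox against (Budget, Elite): payoffs 2.2, 0.8 → best response Standard.
Velox against (Standard, Premium): payoffs 4.3, 4.2 → best response Standard.
Velox against (Standard, Elite): payoffs 2.3, 5.5 → best response Plus.
Velox against (Plus, Premium): payoffs 1.2, 1 → best response Standard.
Velox against (Plus, Elite): payoffs 0.2, 3.8 → best response Plus.
Turo against (Standard, Premium): payoffs 3.9, 2.9, 3.5 → best response Budget.
Turo against (Standard, Elite): payoffs 2.6, 0.7, 1.1 → best response Budget.
Turo against (Plus, Premium): payoffs 5.1, 5, 4.1 → best response Budget.
Turo against (Plus, Elite): payoffs 5.9, 5.2, 3.3 → best response Budget.
Glide against (Standard, Budget): payoffs 1.7, 3.6 → best response Elite.
Glide against (Standard, Standard): payoffs 6, 3.2 → best response Premium.
Glide against (Standard, Plus): payoffs 0.5, 2.7 → best response Elite.
Glide against (Plus, Budget): payoffs 2.8, 4 → best response Elite.
Glide against (Plus, Standard): payoffs 2.2, 0.1 → best response Premium.
Glide against (Plus, Plus): payoffs 3.3, 0.1 → best response Premium.
Mutual best responses: (Standard, Budget, Elite).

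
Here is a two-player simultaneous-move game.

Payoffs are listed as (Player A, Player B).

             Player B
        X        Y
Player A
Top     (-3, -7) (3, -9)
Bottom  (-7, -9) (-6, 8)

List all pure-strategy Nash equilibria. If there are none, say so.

Player A against X: payoffs -3, -7 → best response Top.
Player A against Y: payoffs 3, -6 → best response Top.
Player B against Top: payoffs -7, -9 → best response X.
Player B against Bottom: payoffs -9, 8 → best response Y.
Mutual best responses: (Top, X).

The unique pure-strategy Nash equilibrium is (Top, X).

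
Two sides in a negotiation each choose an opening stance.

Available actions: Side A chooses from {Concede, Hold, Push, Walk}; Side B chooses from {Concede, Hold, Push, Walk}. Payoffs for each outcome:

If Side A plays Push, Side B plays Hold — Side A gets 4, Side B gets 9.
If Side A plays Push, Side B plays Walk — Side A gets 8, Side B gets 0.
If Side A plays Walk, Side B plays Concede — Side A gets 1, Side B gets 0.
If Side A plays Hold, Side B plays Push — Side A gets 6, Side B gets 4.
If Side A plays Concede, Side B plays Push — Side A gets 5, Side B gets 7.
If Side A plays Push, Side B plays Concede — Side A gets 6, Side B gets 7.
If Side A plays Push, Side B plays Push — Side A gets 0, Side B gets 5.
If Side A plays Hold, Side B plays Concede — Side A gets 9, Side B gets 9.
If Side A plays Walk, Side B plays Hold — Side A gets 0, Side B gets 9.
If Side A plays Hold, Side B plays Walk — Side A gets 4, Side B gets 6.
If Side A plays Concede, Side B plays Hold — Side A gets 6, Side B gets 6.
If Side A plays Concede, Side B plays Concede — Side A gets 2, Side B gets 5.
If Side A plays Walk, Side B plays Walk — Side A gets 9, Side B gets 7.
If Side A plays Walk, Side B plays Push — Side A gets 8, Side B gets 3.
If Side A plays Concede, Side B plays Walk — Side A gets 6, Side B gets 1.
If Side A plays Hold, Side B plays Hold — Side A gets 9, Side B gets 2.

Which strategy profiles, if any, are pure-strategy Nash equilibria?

Pure NE: (Hold, Concede)

(Concede, Concede): Side A can switch to Hold (2 → 9). Not NE.
(Concede, Hold): Side A can switch to Hold (6 → 9). Not NE.
(Concede, Push): Side A can switch to Hold (5 → 6). Not NE.
(Concede, Walk): Side A can switch to Push (6 → 8). Not NE.
(Hold, Concede): Side A gets 9, best alternative 6; Side B gets 9, best alternative 6. No profitable deviation — NE.
(Hold, Hold): Side B can switch to Concede (2 → 9). Not NE.
(Hold, Push): Side A can switch to Walk (6 → 8). Not NE.
(Hold, Walk): Side A can switch to Concede (4 → 6). Not NE.
(Push, Concede): Side A can switch to Hold (6 → 9). Not NE.
(Push, Hold): Side A can switch to Concede (4 → 6). Not NE.
(Push, Push): Side A can switch to Concede (0 → 5). Not NE.
(Push, Walk): Side A can switch to Walk (8 → 9). Not NE.
(Walk, Concede): Side A can switch to Concede (1 → 2). Not NE.
(The remaining 3 profiles each have a profitable deviation by the same check.)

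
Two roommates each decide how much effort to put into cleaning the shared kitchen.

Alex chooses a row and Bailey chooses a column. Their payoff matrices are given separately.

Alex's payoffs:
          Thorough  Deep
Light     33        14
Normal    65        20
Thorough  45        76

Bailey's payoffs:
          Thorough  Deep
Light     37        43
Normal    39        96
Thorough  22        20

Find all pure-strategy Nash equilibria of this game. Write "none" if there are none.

No pure-strategy Nash equilibrium.

Alex against Thorough: payoffs 33, 65, 45 → best response Normal.
Alex against Deep: payoffs 14, 20, 76 → best response Thorough.
Bailey against Light: payoffs 37, 43 → best response Deep.
Bailey against Normal: payoffs 39, 96 → best response Deep.
Bailey against Thorough: payoffs 22, 20 → best response Thorough.
No profile is a mutual best response for all players.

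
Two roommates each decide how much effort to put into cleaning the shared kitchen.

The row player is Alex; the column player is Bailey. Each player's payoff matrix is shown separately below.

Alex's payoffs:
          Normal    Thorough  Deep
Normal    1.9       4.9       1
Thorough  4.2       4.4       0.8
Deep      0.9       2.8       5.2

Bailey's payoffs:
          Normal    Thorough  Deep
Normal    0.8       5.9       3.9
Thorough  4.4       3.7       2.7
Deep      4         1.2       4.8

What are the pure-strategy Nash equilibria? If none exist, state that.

Pure-strategy Nash equilibria: (Normal, Thorough); (Thorough, Normal); (Deep, Deep)

For each player, find the best response to each opponent profile; mutual best responses are the pure NE.
Alex against Normal: payoffs 1.9, 4.2, 0.9 → best response Thorough.
Alex against Thorough: payoffs 4.9, 4.4, 2.8 → best response Normal.
Alex against Deep: payoffs 1, 0.8, 5.2 → best response Deep.
Bailey against Normal: payoffs 0.8, 5.9, 3.9 → best response Thorough.
Bailey against Thorough: payoffs 4.4, 3.7, 2.7 → best response Normal.
Bailey against Deep: payoffs 4, 1.2, 4.8 → best response Deep.
Mutual best responses: (Normal, Thorough); (Thorough, Normal); (Deep, Deep).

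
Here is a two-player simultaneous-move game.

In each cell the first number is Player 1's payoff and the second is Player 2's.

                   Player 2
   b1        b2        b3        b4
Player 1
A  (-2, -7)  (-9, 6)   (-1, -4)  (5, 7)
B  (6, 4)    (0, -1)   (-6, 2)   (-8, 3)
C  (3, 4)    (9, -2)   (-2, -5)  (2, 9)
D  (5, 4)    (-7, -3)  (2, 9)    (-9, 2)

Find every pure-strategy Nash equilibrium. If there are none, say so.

Player 1 against b1: payoffs -2, 6, 3, 5 → best response B.
Player 1 against b2: payoffs -9, 0, 9, -7 → best response C.
Player 1 against b3: payoffs -1, -6, -2, 2 → best response D.
Player 1 against b4: payoffs 5, -8, 2, -9 → best response A.
Player 2 against A: payoffs -7, 6, -4, 7 → best response b4.
Player 2 against B: payoffs 4, -1, 2, 3 → best response b1.
Player 2 against C: payoffs 4, -2, -5, 9 → best response b4.
Player 2 against D: payoffs 4, -3, 9, 2 → best response b3.
Mutual best responses: (A, b4); (B, b1); (D, b3).

Pure-strategy Nash equilibria: (A, b4); (B, b1); (D, b3)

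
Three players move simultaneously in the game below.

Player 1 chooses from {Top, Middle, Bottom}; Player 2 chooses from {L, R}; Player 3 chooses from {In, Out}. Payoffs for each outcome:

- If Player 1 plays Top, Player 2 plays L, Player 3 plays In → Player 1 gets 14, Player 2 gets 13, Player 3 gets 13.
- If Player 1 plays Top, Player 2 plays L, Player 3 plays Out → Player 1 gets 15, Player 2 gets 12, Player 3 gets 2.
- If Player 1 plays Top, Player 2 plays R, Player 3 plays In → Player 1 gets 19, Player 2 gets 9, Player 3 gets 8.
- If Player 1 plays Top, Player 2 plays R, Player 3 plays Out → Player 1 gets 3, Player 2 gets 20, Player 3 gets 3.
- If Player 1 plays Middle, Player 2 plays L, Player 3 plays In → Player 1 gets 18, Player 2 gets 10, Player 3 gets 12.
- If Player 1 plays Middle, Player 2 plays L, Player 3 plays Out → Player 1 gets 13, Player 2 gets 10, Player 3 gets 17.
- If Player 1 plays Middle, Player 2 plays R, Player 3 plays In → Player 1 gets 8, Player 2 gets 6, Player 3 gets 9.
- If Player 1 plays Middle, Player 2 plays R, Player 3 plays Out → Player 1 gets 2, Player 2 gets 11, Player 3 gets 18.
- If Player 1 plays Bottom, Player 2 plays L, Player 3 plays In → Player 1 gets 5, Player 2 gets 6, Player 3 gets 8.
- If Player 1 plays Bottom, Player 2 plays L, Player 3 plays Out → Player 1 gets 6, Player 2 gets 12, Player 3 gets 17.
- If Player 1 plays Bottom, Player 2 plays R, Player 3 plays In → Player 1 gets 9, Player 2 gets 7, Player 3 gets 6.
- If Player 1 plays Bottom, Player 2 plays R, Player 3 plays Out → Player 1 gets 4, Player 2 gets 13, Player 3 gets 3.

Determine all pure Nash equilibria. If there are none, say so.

Player 1 against (L, In): payoffs 14, 18, 5 → best response Middle.
Player 1 against (L, Out): payoffs 15, 13, 6 → best response Top.
Player 1 against (R, In): payoffs 19, 8, 9 → best response Top.
Player 1 against (R, Out): payoffs 3, 2, 4 → best response Bottom.
Player 2 against (Top, In): payoffs 13, 9 → best response L.
Player 2 against (Top, Out): payoffs 12, 20 → best response R.
Player 2 against (Middle, In): payoffs 10, 6 → best response L.
Player 2 against (Middle, Out): payoffs 10, 11 → best response R.
Player 2 against (Bottom, In): payoffs 6, 7 → best response R.
Player 2 against (Bottom, Out): payoffs 12, 13 → best response R.
Player 3 against (Top, L): payoffs 13, 2 → best response In.
Player 3 against (Top, R): payoffs 8, 3 → best response In.
Player 3 against (Middle, L): payoffs 12, 17 → best response Out.
Player 3 against (Middle, R): payoffs 9, 18 → best response Out.
Player 3 against (Bottom, L): payoffs 8, 17 → best response Out.
Player 3 against (Bottom, R): payoffs 6, 3 → best response In.
No profile is a mutual best response for all players.

none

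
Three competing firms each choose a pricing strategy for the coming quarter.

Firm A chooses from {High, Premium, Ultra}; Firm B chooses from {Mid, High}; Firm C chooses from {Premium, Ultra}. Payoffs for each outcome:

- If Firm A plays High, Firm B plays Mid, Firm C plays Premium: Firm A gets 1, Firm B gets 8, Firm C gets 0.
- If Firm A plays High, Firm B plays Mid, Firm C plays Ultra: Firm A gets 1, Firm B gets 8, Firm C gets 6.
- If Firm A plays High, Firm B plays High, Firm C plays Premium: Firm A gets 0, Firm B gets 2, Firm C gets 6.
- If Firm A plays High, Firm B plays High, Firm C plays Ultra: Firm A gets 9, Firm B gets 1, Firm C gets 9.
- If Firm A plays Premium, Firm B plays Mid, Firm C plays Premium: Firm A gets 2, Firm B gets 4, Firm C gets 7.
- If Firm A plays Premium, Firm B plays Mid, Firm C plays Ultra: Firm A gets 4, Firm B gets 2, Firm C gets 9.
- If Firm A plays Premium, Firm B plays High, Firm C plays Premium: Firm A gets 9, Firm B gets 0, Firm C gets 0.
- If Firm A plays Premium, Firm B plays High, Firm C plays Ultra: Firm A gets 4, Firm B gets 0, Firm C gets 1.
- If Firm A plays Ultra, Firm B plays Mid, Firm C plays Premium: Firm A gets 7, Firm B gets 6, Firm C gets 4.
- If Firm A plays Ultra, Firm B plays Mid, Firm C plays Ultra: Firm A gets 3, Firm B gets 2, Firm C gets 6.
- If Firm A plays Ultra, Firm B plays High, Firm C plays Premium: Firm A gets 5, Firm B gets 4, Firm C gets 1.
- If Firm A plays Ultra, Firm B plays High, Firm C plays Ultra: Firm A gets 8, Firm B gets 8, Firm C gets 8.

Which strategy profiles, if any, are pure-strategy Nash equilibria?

Pure NE: (Premium, Mid, Ultra)

(High, Mid, Premium): Firm A can switch to Premium (1 → 2). Not NE.
(High, Mid, Ultra): Firm A can switch to Premium (1 → 4). Not NE.
(High, High, Premium): Firm A can switch to Premium (0 → 9). Not NE.
(High, High, Ultra): Firm B can switch to Mid (1 → 8). Not NE.
(Premium, Mid, Premium): Firm A can switch to Ultra (2 → 7). Not NE.
(Premium, Mid, Ultra): Firm A gets 4, best alternative 3; Firm B gets 2, best alternative 0; Firm C gets 9, best alternative 7. No profitable deviation — NE.
(Premium, High, Premium): Firm B can switch to Mid (0 → 4). Not NE.
(Premium, High, Ultra): Firm A can switch to High (4 → 9). Not NE.
(Ultra, Mid, Premium): Firm C can switch to Ultra (4 → 6). Not NE.
(Ultra, Mid, Ultra): Firm A can switch to Premium (3 → 4). Not NE.
(Ultra, High, Premium): Firm A can switch to Premium (5 → 9). Not NE.
(Ultra, High, Ultra): Firm A can switch to High (8 → 9). Not NE.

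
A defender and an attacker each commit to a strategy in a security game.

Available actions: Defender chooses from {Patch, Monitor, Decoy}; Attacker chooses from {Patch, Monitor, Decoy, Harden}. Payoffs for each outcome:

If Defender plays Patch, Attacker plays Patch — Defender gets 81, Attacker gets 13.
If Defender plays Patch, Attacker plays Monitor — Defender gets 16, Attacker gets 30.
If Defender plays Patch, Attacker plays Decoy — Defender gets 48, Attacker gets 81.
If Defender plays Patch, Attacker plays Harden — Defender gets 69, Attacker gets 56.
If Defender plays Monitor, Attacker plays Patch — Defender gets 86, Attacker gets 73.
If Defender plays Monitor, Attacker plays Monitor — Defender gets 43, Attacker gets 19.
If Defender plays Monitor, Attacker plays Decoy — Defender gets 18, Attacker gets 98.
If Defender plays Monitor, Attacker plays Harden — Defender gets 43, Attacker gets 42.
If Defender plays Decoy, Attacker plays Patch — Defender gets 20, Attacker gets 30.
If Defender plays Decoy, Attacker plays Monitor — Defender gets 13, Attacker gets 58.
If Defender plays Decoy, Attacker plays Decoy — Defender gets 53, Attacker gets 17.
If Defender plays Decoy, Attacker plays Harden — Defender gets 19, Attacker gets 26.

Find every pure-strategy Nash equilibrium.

Defender against Patch: payoffs 81, 86, 20 → best response Monitor.
Defender against Monitor: payoffs 16, 43, 13 → best response Monitor.
Defender against Decoy: payoffs 48, 18, 53 → best response Decoy.
Defender against Harden: payoffs 69, 43, 19 → best response Patch.
Attacker against Patch: payoffs 13, 30, 81, 56 → best response Decoy.
Attacker against Monitor: payoffs 73, 19, 98, 42 → best response Decoy.
Attacker against Decoy: payoffs 30, 58, 17, 26 → best response Monitor.
No profile is a mutual best response for all players.

There is no pure-strategy Nash equilibrium.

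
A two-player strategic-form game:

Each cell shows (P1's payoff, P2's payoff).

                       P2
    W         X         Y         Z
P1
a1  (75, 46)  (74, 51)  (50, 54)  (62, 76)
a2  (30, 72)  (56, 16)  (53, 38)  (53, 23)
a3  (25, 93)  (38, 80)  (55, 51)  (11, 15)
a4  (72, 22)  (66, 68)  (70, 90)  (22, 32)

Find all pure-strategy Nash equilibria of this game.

Check each profile: it is a Nash equilibrium iff no player can strictly gain by switching unilaterally.
(a1, W): P2 can switch to X (46 → 51). Not NE.
(a1, X): P2 can switch to Y (51 → 54). Not NE.
(a1, Y): P1 can switch to a2 (50 → 53). Not NE.
(a1, Z): P1 gets 62, best alternative 53; P2 gets 76, best alternative 54. No profitable deviation — NE.
(a2, W): P1 can switch to a1 (30 → 75). Not NE.
(a2, X): P1 can switch to a1 (56 → 74). Not NE.
(a2, Y): P1 can switch to a3 (53 → 55). Not NE.
(a2, Z): P1 can switch to a1 (53 → 62). Not NE.
(a3, W): P1 can switch to a1 (25 → 75). Not NE.
(a4, Y): P1 gets 70, best alternative 55; P2 gets 90, best alternative 68. No profitable deviation — NE.
(The remaining 6 profiles each have a profitable deviation by the same check.)

(a1, Z) and (a4, Y)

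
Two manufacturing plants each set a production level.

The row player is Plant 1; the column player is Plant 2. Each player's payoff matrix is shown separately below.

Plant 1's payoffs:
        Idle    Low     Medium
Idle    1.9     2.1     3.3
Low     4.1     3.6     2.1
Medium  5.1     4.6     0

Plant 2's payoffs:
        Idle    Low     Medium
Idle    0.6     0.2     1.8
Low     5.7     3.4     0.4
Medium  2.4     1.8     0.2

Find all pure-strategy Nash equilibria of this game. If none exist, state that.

The pure Nash equilibria are (Idle, Medium), (Medium, Idle).

Plant 1 against Idle: payoffs 1.9, 4.1, 5.1 → best response Medium.
Plant 1 against Low: payoffs 2.1, 3.6, 4.6 → best response Medium.
Plant 1 against Medium: payoffs 3.3, 2.1, 0 → best response Idle.
Plant 2 against Idle: payoffs 0.6, 0.2, 1.8 → best response Medium.
Plant 2 against Low: payoffs 5.7, 3.4, 0.4 → best response Idle.
Plant 2 against Medium: payoffs 2.4, 1.8, 0.2 → best response Idle.
Mutual best responses: (Idle, Medium); (Medium, Idle).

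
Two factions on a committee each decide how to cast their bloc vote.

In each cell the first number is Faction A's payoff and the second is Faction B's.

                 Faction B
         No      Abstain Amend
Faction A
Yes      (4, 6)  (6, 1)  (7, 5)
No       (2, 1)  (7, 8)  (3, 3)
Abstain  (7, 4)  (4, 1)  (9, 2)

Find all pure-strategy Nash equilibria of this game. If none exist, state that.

(Yes, No): Faction A can switch to Abstain (4 → 7). Not NE.
(Yes, Abstain): Faction A can switch to No (6 → 7). Not NE.
(Yes, Amend): Faction A can switch to Abstain (7 → 9). Not NE.
(No, No): Faction A can switch to Yes (2 → 4). Not NE.
(No, Abstain): Faction A gets 7, best alternative 6; Faction B gets 8, best alternative 3. No profitable deviation — NE.
(No, Amend): Faction A can switch to Yes (3 → 7). Not NE.
(Abstain, No): Faction A gets 7, best alternative 4; Faction B gets 4, best alternative 2. No profitable deviation — NE.
(Abstain, Abstain): Faction A can switch to Yes (4 → 6). Not NE.
(The remaining 1 profile has a profitable deviation by the same check.)

Pure-strategy Nash equilibria: (No, Abstain); (Abstain, No)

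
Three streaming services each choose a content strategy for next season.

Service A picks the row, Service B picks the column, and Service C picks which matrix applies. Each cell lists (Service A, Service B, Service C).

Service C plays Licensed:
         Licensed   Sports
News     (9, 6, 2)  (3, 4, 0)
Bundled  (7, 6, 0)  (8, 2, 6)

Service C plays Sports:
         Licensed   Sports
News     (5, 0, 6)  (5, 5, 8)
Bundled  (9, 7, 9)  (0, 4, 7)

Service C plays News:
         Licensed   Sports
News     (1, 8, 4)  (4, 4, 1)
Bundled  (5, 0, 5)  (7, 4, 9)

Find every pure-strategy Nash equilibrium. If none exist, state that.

(News, Licensed, Licensed): Service C can switch to Sports (2 → 6). Not NE.
(News, Licensed, Sports): Service A can switch to Bundled (5 → 9). Not NE.
(News, Licensed, News): Service A can switch to Bundled (1 → 5). Not NE.
(News, Sports, Licensed): Service A can switch to Bundled (3 → 8). Not NE.
(News, Sports, Sports): Service A gets 5, best alternative 0; Service B gets 5, best alternative 0; Service C gets 8, best alternative 1. No profitable deviation — NE.
(News, Sports, News): Service A can switch to Bundled (4 → 7). Not NE.
(Bundled, Licensed, Licensed): Service A can switch to News (7 → 9). Not NE.
(Bundled, Licensed, Sports): Service A gets 9, best alternative 5; Service B gets 7, best alternative 4; Service C gets 9, best alternative 5. No profitable deviation — NE.
(Bundled, Licensed, News): Service B can switch to Sports (0 → 4). Not NE.
(Bundled, Sports, Licensed): Service B can switch to Licensed (2 → 6). Not NE.
(Bundled, Sports, Sports): Service A can switch to News (0 → 5). Not NE.
(Bundled, Sports, News): Service A gets 7, best alternative 4; Service B gets 4, best alternative 0; Service C gets 9, best alternative 7. No profitable deviation — NE.

The pure Nash equilibria are (News, Sports, Sports), (Bundled, Licensed, Sports), (Bundled, Sports, News).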